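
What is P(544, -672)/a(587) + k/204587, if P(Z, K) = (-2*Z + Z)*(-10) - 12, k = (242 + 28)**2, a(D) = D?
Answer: 1153290536/120092569 ≈ 9.6033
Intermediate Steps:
k = 72900 (k = 270**2 = 72900)
P(Z, K) = -12 + 10*Z (P(Z, K) = -Z*(-10) - 12 = 10*Z - 12 = -12 + 10*Z)
P(544, -672)/a(587) + k/204587 = (-12 + 10*544)/587 + 72900/204587 = (-12 + 5440)*(1/587) + 72900*(1/204587) = 5428*(1/587) + 72900/204587 = 5428/587 + 72900/204587 = 1153290536/120092569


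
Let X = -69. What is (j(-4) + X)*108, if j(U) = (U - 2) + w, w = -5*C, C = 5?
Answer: -10800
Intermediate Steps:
w = -25 (w = -5*5 = -25)
j(U) = -27 + U (j(U) = (U - 2) - 25 = (-2 + U) - 25 = -27 + U)
(j(-4) + X)*108 = ((-27 - 4) - 69)*108 = (-31 - 69)*108 = -100*108 = -10800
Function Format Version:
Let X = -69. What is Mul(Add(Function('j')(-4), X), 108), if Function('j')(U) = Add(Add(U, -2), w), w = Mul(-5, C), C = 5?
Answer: -10800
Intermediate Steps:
w = -25 (w = Mul(-5, 5) = -25)
Function('j')(U) = Add(-27, U) (Function('j')(U) = Add(Add(U, -2), -25) = Add(Add(-2, U), -25) = Add(-27, U))
Mul(Add(Function('j')(-4), X), 108) = Mul(Add(Add(-27, -4), -69), 108) = Mul(Add(-31, -69), 108) = Mul(-100, 108) = -10800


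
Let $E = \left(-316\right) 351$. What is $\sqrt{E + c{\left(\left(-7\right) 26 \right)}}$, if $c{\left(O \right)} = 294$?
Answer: $i \sqrt{110622} \approx 332.6 i$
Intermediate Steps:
$E = -110916$
$\sqrt{E + c{\left(\left(-7\right) 26 \right)}} = \sqrt{-110916 + 294} = \sqrt{-110622} = i \sqrt{110622}$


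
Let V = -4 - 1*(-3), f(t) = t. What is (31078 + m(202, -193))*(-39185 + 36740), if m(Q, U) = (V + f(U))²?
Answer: -168005730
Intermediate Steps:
V = -1 (V = -4 + 3 = -1)
m(Q, U) = (-1 + U)²
(31078 + m(202, -193))*(-39185 + 36740) = (31078 + (-1 - 193)²)*(-39185 + 36740) = (31078 + (-194)²)*(-2445) = (31078 + 37636)*(-2445) = 68714*(-2445) = -168005730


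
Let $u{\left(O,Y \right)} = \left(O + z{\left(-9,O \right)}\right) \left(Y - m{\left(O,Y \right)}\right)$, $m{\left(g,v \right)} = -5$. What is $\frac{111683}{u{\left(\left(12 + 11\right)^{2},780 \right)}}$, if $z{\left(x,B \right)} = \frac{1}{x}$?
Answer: $\frac{1005147}{3736600} \approx 0.269$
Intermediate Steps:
$u{\left(O,Y \right)} = \left(5 + Y\right) \left(- \frac{1}{9} + O\right)$ ($u{\left(O,Y \right)} = \left(O + \frac{1}{-9}\right) \left(Y - -5\right) = \left(O - \frac{1}{9}\right) \left(Y + 5\right) = \left(- \frac{1}{9} + O\right) \left(5 + Y\right) = \left(5 + Y\right) \left(- \frac{1}{9} + O\right)$)
$\frac{111683}{u{\left(\left(12 + 11\right)^{2},780 \right)}} = \frac{111683}{- \frac{5}{9} + 5 \left(12 + 11\right)^{2} - \frac{260}{3} + \left(12 + 11\right)^{2} \cdot 780} = \frac{111683}{- \frac{5}{9} + 5 \cdot 23^{2} - \frac{260}{3} + 23^{2} \cdot 780} = \frac{111683}{- \frac{5}{9} + 5 \cdot 529 - \frac{260}{3} + 529 \cdot 780} = \frac{111683}{- \frac{5}{9} + 2645 - \frac{260}{3} + 412620} = \frac{111683}{\frac{3736600}{9}} = 111683 \cdot \frac{9}{3736600} = \frac{1005147}{3736600}$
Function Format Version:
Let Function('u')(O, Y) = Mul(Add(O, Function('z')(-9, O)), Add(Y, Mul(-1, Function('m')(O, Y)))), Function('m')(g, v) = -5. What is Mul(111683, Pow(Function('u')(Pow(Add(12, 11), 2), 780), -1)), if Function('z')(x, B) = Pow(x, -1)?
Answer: Rational(1005147, 3736600) ≈ 0.26900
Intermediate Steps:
Function('u')(O, Y) = Mul(Add(5, Y), Add(Rational(-1, 9), O)) (Function('u')(O, Y) = Mul(Add(O, Pow(-9, -1)), Add(Y, Mul(-1, -5))) = Mul(Add(O, Rational(-1, 9)), Add(Y, 5)) = Mul(Add(Rational(-1, 9), O), Add(5, Y)) = Mul(Add(5, Y), Add(Rational(-1, 9), O)))
Mul(111683, Pow(Function('u')(Pow(Add(12, 11), 2), 780), -1)) = Mul(111683, Pow(Add(Rational(-5, 9), Mul(5, Pow(Add(12, 11), 2)), Mul(Rational(-1, 9), 780), Mul(Pow(Add(12, 11), 2), 780)), -1)) = Mul(111683, Pow(Add(Rational(-5, 9), Mul(5, Pow(23, 2)), Rational(-260, 3), Mul(Pow(23, 2), 780)), -1)) = Mul(111683, Pow(Add(Rational(-5, 9), Mul(5, 529), Rational(-260, 3), Mul(529, 780)), -1)) = Mul(111683, Pow(Add(Rational(-5, 9), 2645, Rational(-260, 3), 412620), -1)) = Mul(111683, Pow(Rational(3736600, 9), -1)) = Mul(111683, Rational(9, 3736600)) = Rational(1005147, 3736600)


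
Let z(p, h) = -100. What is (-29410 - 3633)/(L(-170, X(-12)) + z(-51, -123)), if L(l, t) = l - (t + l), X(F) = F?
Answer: 33043/88 ≈ 375.49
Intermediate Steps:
L(l, t) = -t (L(l, t) = l - (l + t) = l + (-l - t) = -t)
(-29410 - 3633)/(L(-170, X(-12)) + z(-51, -123)) = (-29410 - 3633)/(-1*(-12) - 100) = -33043/(12 - 100) = -33043/(-88) = -33043*(-1/88) = 33043/88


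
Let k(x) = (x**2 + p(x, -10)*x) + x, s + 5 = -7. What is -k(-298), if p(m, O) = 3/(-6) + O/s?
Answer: -265220/3 ≈ -88407.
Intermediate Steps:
s = -12 (s = -5 - 7 = -12)
p(m, O) = -1/2 - O/12 (p(m, O) = 3/(-6) + O/(-12) = 3*(-1/6) + O*(-1/12) = -1/2 - O/12)
k(x) = x**2 + 4*x/3 (k(x) = (x**2 + (-1/2 - 1/12*(-10))*x) + x = (x**2 + (-1/2 + 5/6)*x) + x = (x**2 + x/3) + x = x**2 + 4*x/3)
-k(-298) = -(-298)*(4 + 3*(-298))/3 = -(-298)*(4 - 894)/3 = -(-298)*(-890)/3 = -1*265220/3 = -265220/3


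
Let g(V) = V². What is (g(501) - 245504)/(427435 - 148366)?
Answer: 5497/279069 ≈ 0.019698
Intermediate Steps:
(g(501) - 245504)/(427435 - 148366) = (501² - 245504)/(427435 - 148366) = (251001 - 245504)/279069 = 5497*(1/279069) = 5497/279069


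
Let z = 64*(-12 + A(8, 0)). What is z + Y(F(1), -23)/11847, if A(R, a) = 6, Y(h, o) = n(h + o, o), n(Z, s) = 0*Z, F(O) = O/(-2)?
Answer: -384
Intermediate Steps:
F(O) = -O/2 (F(O) = O*(-1/2) = -O/2)
n(Z, s) = 0
Y(h, o) = 0
z = -384 (z = 64*(-12 + 6) = 64*(-6) = -384)
z + Y(F(1), -23)/11847 = -384 + 0/11847 = -384 + 0*(1/11847) = -384 + 0 = -384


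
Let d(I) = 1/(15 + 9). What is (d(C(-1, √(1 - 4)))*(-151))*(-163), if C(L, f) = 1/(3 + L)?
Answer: 24613/24 ≈ 1025.5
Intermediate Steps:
d(I) = 1/24
(d(C(-1, √(1 - 4)))*(-151))*(-163) = ((1/24)*(-151))*(-163) = -151/24*(-163) = 24613/24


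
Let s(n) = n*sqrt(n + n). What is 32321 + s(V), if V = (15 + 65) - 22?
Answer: 32321 + 116*sqrt(29) ≈ 32946.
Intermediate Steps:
V = 58 (V = 80 - 22 = 58)
s(n) = sqrt(2)*n**(3/2) (s(n) = n*sqrt(2*n) = n*(sqrt(2)*sqrt(n)) = sqrt(2)*n**(3/2))
32321 + s(V) = 32321 + sqrt(2)*58**(3/2) = 32321 + sqrt(2)*(58*sqrt(58)) = 32321 + 116*sqrt(29)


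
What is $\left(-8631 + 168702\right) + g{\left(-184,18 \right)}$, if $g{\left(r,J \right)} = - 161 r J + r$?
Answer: $693119$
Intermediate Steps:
$g{\left(r,J \right)} = r - 161 J r$ ($g{\left(r,J \right)} = - 161 J r + r = r - 161 J r$)
$\left(-8631 + 168702\right) + g{\left(-184,18 \right)} = \left(-8631 + 168702\right) - 184 \left(1 - 2898\right) = 160071 - 184 \left(1 - 2898\right) = 160071 - -533048 = 160071 + 533048 = 693119$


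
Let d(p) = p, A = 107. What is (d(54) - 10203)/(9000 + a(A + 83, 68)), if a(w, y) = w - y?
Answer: -10149/9122 ≈ -1.1126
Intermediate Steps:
(d(54) - 10203)/(9000 + a(A + 83, 68)) = (54 - 10203)/(9000 + ((107 + 83) - 1*68)) = -10149/(9000 + (190 - 68)) = -10149/(9000 + 122) = -10149/9122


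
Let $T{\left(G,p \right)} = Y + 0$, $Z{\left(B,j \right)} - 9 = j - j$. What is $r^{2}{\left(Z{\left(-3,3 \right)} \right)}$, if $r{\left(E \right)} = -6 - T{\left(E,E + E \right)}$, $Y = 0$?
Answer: $36$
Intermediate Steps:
$Z{\left(B,j \right)} = 9$ ($Z{\left(B,j \right)} = 9 + \left(j - j\right) = 9 + 0 = 9$)
$T{\left(G,p \right)} = 0$ ($T{\left(G,p \right)} = 0 + 0 = 0$)
$r{\left(E \right)} = -6$ ($r{\left(E \right)} = -6 - 0 = -6 + 0 = -6$)
$r^{2}{\left(Z{\left(-3,3 \right)} \right)} = \left(-6\right)^{2} = 36$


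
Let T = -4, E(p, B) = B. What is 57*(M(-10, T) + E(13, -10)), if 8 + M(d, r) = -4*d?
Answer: 1254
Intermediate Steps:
M(d, r) = -8 - 4*d
57*(M(-10, T) + E(13, -10)) = 57*((-8 - 4*(-10)) - 10) = 57*((-8 + 40) - 10) = 57*(32 - 10) = 57*22 = 1254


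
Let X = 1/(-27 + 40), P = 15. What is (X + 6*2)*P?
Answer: 2355/13 ≈ 181.15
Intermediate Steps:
X = 1/13 ≈ 0.076923
(X + 6*2)*P = (1/13 + 6*2)*15 = (1/13 + 12)*15 = (157/13)*15 = 2355/13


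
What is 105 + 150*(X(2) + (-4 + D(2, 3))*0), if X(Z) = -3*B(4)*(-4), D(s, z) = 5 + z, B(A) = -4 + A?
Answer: 105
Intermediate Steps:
X(Z) = 0 (X(Z) = -3*(-4 + 4)*(-4) = -3*0*(-4) = 0*(-4) = 0)
105 + 150*(X(2) + (-4 + D(2, 3))*0) = 105 + 150*(0 + (-4 + (5 + 3))*0) = 105 + 150*(0 + (-4 + 8)*0) = 105 + 150*(0 + 4*0) = 105 + 150*(0 + 0) = 105 + 150*0 = 105 + 0 = 105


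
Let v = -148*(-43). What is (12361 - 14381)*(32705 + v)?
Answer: -78919380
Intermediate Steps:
v = 6364
(12361 - 14381)*(32705 + v) = (12361 - 14381)*(32705 + 6364) = -2020*39069 = -78919380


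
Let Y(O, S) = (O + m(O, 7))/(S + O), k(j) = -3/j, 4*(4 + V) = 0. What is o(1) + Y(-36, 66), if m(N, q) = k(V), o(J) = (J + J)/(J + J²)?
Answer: -7/40 ≈ -0.17500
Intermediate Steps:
V = -4 (V = -4 + (¼)*0 = -4 + 0 = -4)
o(J) = 2*J/(J + J²) (o(J) = (2*J)/(J + J²) = 2*J/(J + J²))
m(N, q) = ¾ (m(N, q) = -3/(-4) = -3*(-¼) = ¾)
Y(O, S) = (¾ + O)/(O + S) (Y(O, S) = (O + ¾)/(S + O) = (¾ + O)/(O + S))
o(1) + Y(-36, 66) = 2/(1 + 1) + (¾ - 36)/(-36 + 66) = 2/2 - 141/4/30 = 2*(½) + (1/30)*(-141/4) = 1 - 47/40 = -7/40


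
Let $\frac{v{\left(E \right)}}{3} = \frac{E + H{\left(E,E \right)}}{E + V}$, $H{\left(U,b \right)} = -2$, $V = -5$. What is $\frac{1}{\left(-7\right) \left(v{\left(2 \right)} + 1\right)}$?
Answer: $- \frac{1}{7} \approx -0.14286$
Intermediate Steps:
$v{\left(E \right)} = \frac{3 \left(-2 + E\right)}{-5 + E}$ ($v{\left(E \right)} = 3 \frac{E - 2}{E - 5} = 3 \frac{-2 + E}{-5 + E} = \frac{3 \left(-2 + E\right)}{-5 + E}$)
$\frac{1}{\left(-7\right) \left(v{\left(2 \right)} + 1\right)} = \frac{1}{\left(-7\right) \left(\frac{3 \left(-2 + 2\right)}{-5 + 2} + 1\right)} = \frac{1}{\left(-7\right) \left(3 \frac{1}{-3} \cdot 0 + 1\right)} = \frac{1}{\left(-7\right) \left(3 \left(- \frac{1}{3}\right) 0 + 1\right)} = \frac{1}{\left(-7\right) \left(0 + 1\right)} = \frac{1}{\left(-7\right) 1} = \frac{1}{-7} = - \frac{1}{7}$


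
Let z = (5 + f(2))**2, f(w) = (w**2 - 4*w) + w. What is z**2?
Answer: 81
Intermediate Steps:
f(w) = w**2 - 3*w
z = 9 (z = (5 + 2*(-3 + 2))**2 = (5 + 2*(-1))**2 = (5 - 2)**2 = 3**2 = 9)
z**2 = 9**2 = 81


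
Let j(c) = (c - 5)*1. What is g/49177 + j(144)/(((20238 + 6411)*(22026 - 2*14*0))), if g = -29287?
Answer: -17190609151235/28865466670698 ≈ -0.59554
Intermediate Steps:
j(c) = -5 + c (j(c) = (-5 + c)*1 = -5 + c)
g/49177 + j(144)/(((20238 + 6411)*(22026 - 2*14*0))) = -29287/49177 + (-5 + 144)/(((20238 + 6411)*(22026 - 2*14*0))) = -29287*1/49177 + 139/((26649*(22026 - 28*0))) = -29287/49177 + 139/((26649*(22026 + 0))) = -29287/49177 + 139/((26649*22026)) = -29287/49177 + 139/586970874 = -17190609151235/28865466670698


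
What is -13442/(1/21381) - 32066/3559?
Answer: -1022868739784/3559 ≈ -2.8740e+8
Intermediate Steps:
-13442/(1/21381) - 32066/3559 = -13442/1/21381 - 32066*1/3559 = -13442*21381 - 32066/3559 = -287403402 - 32066/3559 = -1022868739784/3559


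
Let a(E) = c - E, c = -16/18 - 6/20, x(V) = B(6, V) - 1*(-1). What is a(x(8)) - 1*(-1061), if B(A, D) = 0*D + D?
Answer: 94573/90 ≈ 1050.8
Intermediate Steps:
B(A, D) = D (B(A, D) = 0 + D = D)
x(V) = 1 + V (x(V) = V - 1*(-1) = V + 1 = 1 + V)
c = -107/90 (c = -16*1/18 - 6*1/20 = -8/9 - 3/10 = -107/90 ≈ -1.1889)
a(E) = -107/90 - E
a(x(8)) - 1*(-1061) = (-107/90 - (1 + 8)) - 1*(-1061) = (-107/90 - 1*9) + 1061 = (-107/90 - 9) + 1061 = -917/90 + 1061 = 94573/90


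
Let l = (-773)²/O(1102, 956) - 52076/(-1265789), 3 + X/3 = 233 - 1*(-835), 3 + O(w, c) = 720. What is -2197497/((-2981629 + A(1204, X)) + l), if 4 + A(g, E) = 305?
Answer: 1994383919105361/2705009595672991 ≈ 0.73729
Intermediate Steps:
O(w, c) = 717 (O(w, c) = -3 + 720 = 717)
X = 3195 (X = -9 + 3*(233 - 1*(-835)) = -9 + 3*(233 + 835) = -9 + 3*1068 = -9 + 3204 = 3195)
A(g, E) = 301 (A(g, E) = -4 + 305 = 301)
l = 756382973873/907570713 (l = (-773)²/717 - 52076/(-1265789) = 597529*(1/717) - 52076*(-1/1265789) = 597529/717 + 52076/1265789 = 756382973873/907570713 ≈ 833.42)
-2197497/((-2981629 + A(1204, X)) + l) = -2197497/((-2981629 + 301) + 756382973873/907570713) = -2197497/(-2981328 + 756382973873/907570713) = -2197497/(-2705009595672991/907570713) = -2197497*(-907570713/2705009595672991) = 1994383919105361/2705009595672991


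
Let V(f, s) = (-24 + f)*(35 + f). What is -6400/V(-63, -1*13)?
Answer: -1600/609 ≈ -2.6273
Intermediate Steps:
-6400/V(-63, -1*13) = -6400/(-840 + (-63)² + 11*(-63)) = -6400/(-840 + 3969 - 693) = -6400/2436 = -6400*1/2436 = -1600/609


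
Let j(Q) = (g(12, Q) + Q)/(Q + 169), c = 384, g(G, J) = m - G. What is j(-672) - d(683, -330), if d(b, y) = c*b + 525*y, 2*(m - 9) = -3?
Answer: -89554779/1006 ≈ -89021.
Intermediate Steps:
m = 15/2 (m = 9 + (1/2)*(-3) = 9 - 3/2 = 15/2 ≈ 7.5000)
g(G, J) = 15/2 - G
j(Q) = (-9/2 + Q)/(169 + Q) (j(Q) = ((15/2 - 1*12) + Q)/(Q + 169) = ((15/2 - 12) + Q)/(169 + Q) = (-9/2 + Q)/(169 + Q))
d(b, y) = 384*b + 525*y
j(-672) - d(683, -330) = (-9/2 - 672)/(169 - 672) - (384*683 + 525*(-330)) = -1353/2/(-503) - (262272 - 173250) = -1/503*(-1353/2) - 1*89022 = 1353/1006 - 89022 = -89554779/1006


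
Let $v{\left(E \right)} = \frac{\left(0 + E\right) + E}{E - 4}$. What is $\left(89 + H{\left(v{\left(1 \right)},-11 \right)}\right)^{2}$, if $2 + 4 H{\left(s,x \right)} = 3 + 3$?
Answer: $8100$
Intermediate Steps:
$v{\left(E \right)} = \frac{2 E}{-4 + E}$ ($v{\left(E \right)} = \frac{E + E}{-4 + E} = \frac{2 E}{-4 + E}$)
$H{\left(s,x \right)} = 1$ ($H{\left(s,x \right)} = - \frac{1}{2} + \frac{3 + 3}{4} = - \frac{1}{2} + \frac{1}{4} \cdot 6 = - \frac{1}{2} + \frac{3}{2} = 1$)
$\left(89 + H{\left(v{\left(1 \right)},-11 \right)}\right)^{2} = \left(89 + 1\right)^{2} = 90^{2} = 8100$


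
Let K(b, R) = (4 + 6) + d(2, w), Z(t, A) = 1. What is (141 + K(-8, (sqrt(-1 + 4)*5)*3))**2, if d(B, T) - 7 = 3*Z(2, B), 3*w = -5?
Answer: 25921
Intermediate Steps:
w = -5/3 (w = (1/3)*(-5) = -5/3 ≈ -1.6667)
d(B, T) = 10 (d(B, T) = 7 + 3*1 = 7 + 3 = 10)
K(b, R) = 20 (K(b, R) = (4 + 6) + 10 = 10 + 10 = 20)
(141 + K(-8, (sqrt(-1 + 4)*5)*3))**2 = (141 + 20)**2 = 161**2 = 25921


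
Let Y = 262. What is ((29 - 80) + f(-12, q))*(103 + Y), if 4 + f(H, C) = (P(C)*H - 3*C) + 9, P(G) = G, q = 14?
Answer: -93440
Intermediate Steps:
f(H, C) = 5 - 3*C + C*H (f(H, C) = -4 + ((C*H - 3*C) + 9) = -4 + ((-3*C + C*H) + 9) = -4 + (9 - 3*C + C*H) = 5 - 3*C + C*H)
((29 - 80) + f(-12, q))*(103 + Y) = ((29 - 80) + (5 - 3*14 + 14*(-12)))*(103 + 262) = (-51 + (5 - 42 - 168))*365 = (-51 - 205)*365 = -256*365 = -93440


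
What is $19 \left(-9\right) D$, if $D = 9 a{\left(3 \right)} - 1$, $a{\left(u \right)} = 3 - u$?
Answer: $171$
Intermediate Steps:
$D = -1$ ($D = 9 \left(3 - 3\right) - 1 = 9 \cdot 0 - 1 = 0 - 1 = -1$)
$19 \left(-9\right) D = 19 \left(-9\right) \left(-1\right) = \left(-171\right) \left(-1\right) = 171$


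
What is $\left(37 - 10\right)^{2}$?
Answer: $729$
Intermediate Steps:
$\left(37 - 10\right)^{2} = 27^{2} = 729$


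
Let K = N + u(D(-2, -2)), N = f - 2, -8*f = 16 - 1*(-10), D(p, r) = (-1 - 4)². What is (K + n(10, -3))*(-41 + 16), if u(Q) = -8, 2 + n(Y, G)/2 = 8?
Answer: 125/4 ≈ 31.250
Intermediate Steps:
D(p, r) = 25 (D(p, r) = (-5)² = 25)
n(Y, G) = 12 (n(Y, G) = -4 + 2*8 = -4 + 16 = 12)
f = -13/4 (f = -(16 - 1*(-10))/8 = -(16 + 10)/8 = -⅛*26 = -13/4 ≈ -3.2500)
N = -21/4 (N = -13/4 - 2 = -21/4 ≈ -5.2500)
K = -53/4 (K = -21/4 - 8 = -53/4 ≈ -13.250)
(K + n(10, -3))*(-41 + 16) = (-53/4 + 12)*(-41 + 16) = -5/4*(-25) = 125/4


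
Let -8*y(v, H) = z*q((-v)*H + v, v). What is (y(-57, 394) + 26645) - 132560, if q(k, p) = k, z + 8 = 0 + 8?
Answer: -105915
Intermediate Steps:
z = 0 (z = -8 + (0 + 8) = -8 + 8 = 0)
y(v, H) = 0 (y(v, H) = -0*((-v)*H + v) = -0*(-H*v + v) = -0*(v - H*v) = -1/8*0 = 0)
(y(-57, 394) + 26645) - 132560 = (0 + 26645) - 132560 = 26645 - 132560 = -105915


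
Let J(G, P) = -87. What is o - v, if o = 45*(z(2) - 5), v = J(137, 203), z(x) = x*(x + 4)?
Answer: 402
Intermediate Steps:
z(x) = x*(4 + x)
v = -87
o = 315 (o = 45*(2*(4 + 2) - 5) = 45*(2*6 - 5) = 45*(12 - 5) = 45*7 = 315)
o - v = 315 - 1*(-87) = 315 + 87 = 402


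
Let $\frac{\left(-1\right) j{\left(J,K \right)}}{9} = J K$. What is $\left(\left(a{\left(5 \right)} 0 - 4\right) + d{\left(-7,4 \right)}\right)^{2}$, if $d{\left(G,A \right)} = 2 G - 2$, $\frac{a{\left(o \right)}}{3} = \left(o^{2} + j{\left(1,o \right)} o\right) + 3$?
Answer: $400$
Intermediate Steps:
$j{\left(J,K \right)} = - 9 J K$
$a{\left(o \right)} = 9 - 24 o^{2}$ ($a{\left(o \right)} = 3 \left(\left(o^{2} + \left(-9\right) 1 o o\right) + 3\right) = 3 \left(\left(o^{2} + - 9 o o\right) + 3\right) = 3 \left(\left(o^{2} - 9 o^{2}\right) + 3\right) = 3 \left(- 8 o^{2} + 3\right) = 3 \left(3 - 8 o^{2}\right) = 9 - 24 o^{2}$)
$d{\left(G,A \right)} = -2 + 2 G$
$\left(\left(a{\left(5 \right)} 0 - 4\right) + d{\left(-7,4 \right)}\right)^{2} = \left(\left(\left(9 - 24 \cdot 5^{2}\right) 0 - 4\right) + \left(-2 + 2 \left(-7\right)\right)\right)^{2} = \left(\left(\left(9 - 600\right) 0 - 4\right) - 16\right)^{2} = \left(\left(\left(-591\right) 0 - 4\right) - 16\right)^{2} = \left(\left(0 - 4\right) - 16\right)^{2} = \left(-4 - 16\right)^{2} = \left(-20\right)^{2} = 400$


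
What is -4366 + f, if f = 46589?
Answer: 42223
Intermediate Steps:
-4366 + f = -4366 + 46589 = 42223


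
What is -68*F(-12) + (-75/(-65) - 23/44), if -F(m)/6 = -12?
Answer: -2800151/572 ≈ -4895.4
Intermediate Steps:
F(m) = 72 (F(m) = -6*(-12) = 72)
-68*F(-12) + (-75/(-65) - 23/44) = -68*72 + (-75/(-65) - 23/44) = -4896 + (-75*(-1/65) - 23*1/44) = -4896 + (15/13 - 23/44) = -4896 + 361/572 = -2800151/572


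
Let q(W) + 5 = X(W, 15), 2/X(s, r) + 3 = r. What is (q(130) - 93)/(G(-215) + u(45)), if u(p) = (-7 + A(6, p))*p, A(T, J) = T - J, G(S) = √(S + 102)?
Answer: 202515/4285013 + 587*I*√113/25710078 ≈ 0.047261 + 0.0002427*I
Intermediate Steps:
G(S) = √(102 + S)
X(s, r) = 2/(-3 + r)
u(p) = p*(-1 - p) (u(p) = (-7 + (6 - p))*p = (-1 - p)*p = p*(-1 - p))
q(W) = -29/6 (q(W) = -5 + 2/(-3 + 15) = -5 + 2/12 = -5 + 2*(1/12) = -5 + ⅙ = -29/6)
(q(130) - 93)/(G(-215) + u(45)) = (-29/6 - 93)/(√(102 - 215) - 1*45*(1 + 45)) = -587/(6*(√(-113) - 1*45*46)) = -587/(6*(I*√113 - 2070)) = -587/(6*(-2070 + I*√113))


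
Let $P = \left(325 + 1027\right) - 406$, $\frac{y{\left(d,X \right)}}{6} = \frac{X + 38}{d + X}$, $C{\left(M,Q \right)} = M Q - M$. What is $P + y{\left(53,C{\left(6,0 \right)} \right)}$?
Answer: $\frac{44654}{47} \approx 950.08$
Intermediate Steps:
$C{\left(M,Q \right)} = - M + M Q$
$y{\left(d,X \right)} = \frac{6 \left(38 + X\right)}{X + d}$ ($y{\left(d,X \right)} = 6 \frac{X + 38}{d + X} = 6 \frac{38 + X}{X + d} = \frac{6 \left(38 + X\right)}{X + d}$)
$P = 946$ ($P = 1352 - 406 = 946$)
$P + y{\left(53,C{\left(6,0 \right)} \right)} = 946 + \frac{6 \left(38 + 6 \left(-1 + 0\right)\right)}{6 \left(-1 + 0\right) + 53} = 946 + \frac{6 \left(38 + 6 \left(-1\right)\right)}{6 \left(-1\right) + 53} = 946 + \frac{6 \left(38 - 6\right)}{-6 + 53} = 946 + 6 \cdot \frac{1}{47} \cdot 32 = 946 + \frac{192}{47} = \frac{44654}{47}$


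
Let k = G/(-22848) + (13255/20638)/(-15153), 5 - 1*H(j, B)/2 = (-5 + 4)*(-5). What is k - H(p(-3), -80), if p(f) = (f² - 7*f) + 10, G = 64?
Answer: -6224699/2189093298 ≈ -0.0028435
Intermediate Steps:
p(f) = 10 + f² - 7*f
H(j, B) = 0 (H(j, B) = 10 - 2*(-5 + 4)*(-5) = 10 - (-2)*(-5) = 10 - 2*5 = 10 - 10 = 0)
k = -6224699/2189093298 (k = 64/(-22848) + (13255/20638)/(-15153) = 64*(-1/22848) + (13255*(1/20638))*(-1/15153) = -1/357 + (13255/20638)*(-1/15153) = -1/357 - 13255/312727614 = -6224699/2189093298 ≈ -0.0028435)
k - H(p(-3), -80) = -6224699/2189093298 - 1*0 = -6224699/2189093298 + 0 = -6224699/2189093298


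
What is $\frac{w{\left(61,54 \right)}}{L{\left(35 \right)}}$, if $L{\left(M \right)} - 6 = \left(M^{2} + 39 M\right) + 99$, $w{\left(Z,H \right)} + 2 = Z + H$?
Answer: $\frac{113}{2695} \approx 0.041929$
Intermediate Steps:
$w{\left(Z,H \right)} = -2 + H + Z$ ($w{\left(Z,H \right)} = -2 + \left(Z + H\right) = -2 + \left(H + Z\right) = -2 + H + Z$)
$L{\left(M \right)} = 105 + M^{2} + 39 M$ ($L{\left(M \right)} = 6 + \left(\left(M^{2} + 39 M\right) + 99\right) = 6 + \left(99 + M^{2} + 39 M\right) = 105 + M^{2} + 39 M$)
$\frac{w{\left(61,54 \right)}}{L{\left(35 \right)}} = \frac{-2 + 54 + 61}{105 + 35^{2} + 39 \cdot 35} = \frac{113}{105 + 1225 + 1365} = \frac{113}{2695}$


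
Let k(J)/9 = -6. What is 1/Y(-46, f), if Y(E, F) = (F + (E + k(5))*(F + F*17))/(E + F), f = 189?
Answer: -143/340011 ≈ -0.00042057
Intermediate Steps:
k(J) = -54 (k(J) = 9*(-6) = -54)
Y(E, F) = (F + 18*F*(-54 + E))/(E + F) (Y(E, F) = (F + (E - 54)*(F + F*17))/(E + F) = (F + (-54 + E)*(F + 17*F))/(E + F) = (F + (-54 + E)*(18*F))/(E + F) = (F + 18*F*(-54 + E))/(E + F))
1/Y(-46, f) = 1/(189*(-971 + 18*(-46))/(-46 + 189)) = 1/(189*(-971 - 828)/143) = 1/(189*(1/143)*(-1799)) = 1/(-340011/143) = -143/340011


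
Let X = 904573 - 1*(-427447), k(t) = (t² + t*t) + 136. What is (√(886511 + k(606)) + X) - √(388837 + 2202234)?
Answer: 1332020 + √1621119 - 7*√52879 ≈ 1.3317e+6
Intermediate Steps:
k(t) = 136 + 2*t² (k(t) = (t² + t²) + 136 = 2*t² + 136 = 136 + 2*t²)
X = 1332020 (X = 904573 + 427447 = 1332020)
(√(886511 + k(606)) + X) - √(388837 + 2202234) = (√(886511 + (136 + 2*606²)) + 1332020) - √(388837 + 2202234) = (√(886511 + (136 + 2*367236)) + 1332020) - √2591071 = (√(886511 + (136 + 734472)) + 1332020) - 7*√52879 = (√(886511 + 734608) + 1332020) - 7*√52879 = (√1621119 + 1332020) - 7*√52879 = (1332020 + √1621119) - 7*√52879 = 1332020 + √1621119 - 7*√52879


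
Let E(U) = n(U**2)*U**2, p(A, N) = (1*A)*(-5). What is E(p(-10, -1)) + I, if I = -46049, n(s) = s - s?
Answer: -46049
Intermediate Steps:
n(s) = 0
p(A, N) = -5*A (p(A, N) = A*(-5) = -5*A)
E(U) = 0 (E(U) = 0*U**2 = 0)
E(p(-10, -1)) + I = 0 - 46049 = -46049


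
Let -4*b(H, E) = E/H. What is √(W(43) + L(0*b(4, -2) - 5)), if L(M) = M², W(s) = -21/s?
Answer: √45322/43 ≈ 4.9509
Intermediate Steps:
b(H, E) = -E/(4*H)
W(s) = -21/s
√(W(43) + L(0*b(4, -2) - 5)) = √(-21/43 + (0*(-¼*(-2)/4) - 5)²) = √(-21*1/43 + (0*(-¼*(-2)*¼) - 5)²) = √(-21/43 + (0*(⅛) - 5)²) = √(-21/43 + (0 - 5)²) = √(-21/43 + (-5)²) = √(-21/43 + 25) = √(1054/43) = √45322/43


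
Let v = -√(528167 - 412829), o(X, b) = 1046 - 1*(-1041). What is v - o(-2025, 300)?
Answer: -2087 - √115338 ≈ -2426.6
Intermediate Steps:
o(X, b) = 2087 (o(X, b) = 1046 + 1041 = 2087)
v = -√115338 ≈ -339.61
v - o(-2025, 300) = -√115338 - 1*2087 = -√115338 - 2087 = -2087 - √115338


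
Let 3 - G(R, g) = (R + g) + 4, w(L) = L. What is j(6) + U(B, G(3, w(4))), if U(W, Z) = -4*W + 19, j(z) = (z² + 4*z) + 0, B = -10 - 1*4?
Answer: 135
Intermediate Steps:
B = -14 (B = -10 - 4 = -14)
G(R, g) = -1 - R - g (G(R, g) = 3 - ((R + g) + 4) = 3 - (4 + R + g) = 3 + (-4 - R - g) = -1 - R - g)
j(z) = z² + 4*z
U(W, Z) = 19 - 4*W
j(6) + U(B, G(3, w(4))) = 6*(4 + 6) + (19 - 4*(-14)) = 6*10 + (19 + 56) = 60 + 75 = 135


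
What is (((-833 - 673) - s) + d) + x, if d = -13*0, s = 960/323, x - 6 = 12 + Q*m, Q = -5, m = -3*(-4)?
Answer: -500964/323 ≈ -1551.0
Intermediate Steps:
m = 12
x = -42 (x = 6 + (12 - 5*12) = 6 + (12 - 60) = 6 - 48 = -42)
s = 960/323 (s = 960*(1/323) = 960/323 ≈ 2.9721)
d = 0
(((-833 - 673) - s) + d) + x = (((-833 - 673) - 1*960/323) + 0) - 42 = ((-1506 - 960/323) + 0) - 42 = (-487398/323 + 0) - 42 = -487398/323 - 42 = -500964/323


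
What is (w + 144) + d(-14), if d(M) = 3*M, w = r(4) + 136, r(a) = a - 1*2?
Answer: 240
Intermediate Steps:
r(a) = -2 + a (r(a) = a - 2 = -2 + a)
w = 138 (w = (-2 + 4) + 136 = 2 + 136 = 138)
(w + 144) + d(-14) = (138 + 144) + 3*(-14) = 282 - 42 = 240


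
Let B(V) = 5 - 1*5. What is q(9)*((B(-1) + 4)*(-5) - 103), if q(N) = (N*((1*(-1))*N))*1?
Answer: 9963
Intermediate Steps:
B(V) = 0 (B(V) = 5 - 5 = 0)
q(N) = -N**2 (q(N) = (N*(-N))*1 = -N**2*1 = -N**2)
q(9)*((B(-1) + 4)*(-5) - 103) = (-1*9**2)*((0 + 4)*(-5) - 103) = (-1*81)*(4*(-5) - 103) = -81*(-20 - 103) = -81*(-123) = 9963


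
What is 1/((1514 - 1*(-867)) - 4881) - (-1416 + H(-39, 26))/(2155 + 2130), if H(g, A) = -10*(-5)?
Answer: 682143/2142500 ≈ 0.31839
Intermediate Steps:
H(g, A) = 50
1/((1514 - 1*(-867)) - 4881) - (-1416 + H(-39, 26))/(2155 + 2130) = 1/((1514 - 1*(-867)) - 4881) - (-1416 + 50)/(2155 + 2130) = 1/((1514 + 867) - 4881) - (-1366)/4285 = 1/(2381 - 4881) - (-1366)/4285 = 1/(-2500) - 1*(-1366/4285) = -1/2500 + 1366/4285 = 682143/2142500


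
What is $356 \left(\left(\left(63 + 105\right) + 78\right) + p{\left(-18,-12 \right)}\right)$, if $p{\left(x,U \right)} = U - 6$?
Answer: $81168$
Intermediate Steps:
$p{\left(x,U \right)} = -6 + U$
$356 \left(\left(\left(63 + 105\right) + 78\right) + p{\left(-18,-12 \right)}\right) = 356 \left(\left(\left(63 + 105\right) + 78\right) - 18\right) = 356 \left(\left(168 + 78\right) - 18\right) = 356 \left(246 - 18\right) = 356 \cdot 228 = 81168$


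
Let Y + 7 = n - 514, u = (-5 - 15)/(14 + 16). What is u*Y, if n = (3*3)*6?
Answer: 934/3 ≈ 311.33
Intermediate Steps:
n = 54 (n = 9*6 = 54)
u = -2/3 (u = -20/30 = -20*1/30 = -2/3 ≈ -0.66667)
Y = -467 (Y = -7 + (54 - 514) = -7 - 460 = -467)
u*Y = -2/3*(-467) = 934/3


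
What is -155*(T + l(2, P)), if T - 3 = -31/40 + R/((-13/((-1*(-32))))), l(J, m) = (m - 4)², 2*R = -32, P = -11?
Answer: -4297747/104 ≈ -41325.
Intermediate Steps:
R = -16 (R = (½)*(-32) = -16)
l(J, m) = (-4 + m)²
T = 21637/520 (T = 3 + (-31/40 - 16/((-13/((-1*(-32)))))) = 3 + (-31*1/40 - 16/((-13/32))) = 3 + (-31/40 - 16/((-13*1/32))) = 3 + (-31/40 - 16/(-13/32)) = 3 + (-31/40 - 16*(-32/13)) = 3 + (-31/40 + 512/13) = 3 + 20077/520 = 21637/520 ≈ 41.610)
-155*(T + l(2, P)) = -155*(21637/520 + (-4 - 11)²) = -155*(21637/520 + (-15)²) = -155*(21637/520 + 225) = -155*138637/520 = -4297747/104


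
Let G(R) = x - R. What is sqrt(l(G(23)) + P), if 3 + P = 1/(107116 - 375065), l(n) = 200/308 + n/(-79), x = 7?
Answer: I*sqrt(47164297803835982)/148175797 ≈ 1.4656*I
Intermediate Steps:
G(R) = 7 - R
l(n) = 50/77 - n/79 (l(n) = 200*(1/308) + n*(-1/79) = 50/77 - n/79)
P = -803848/267949 (P = -3 + 1/(107116 - 375065) = -3 + 1/(-267949) = -3 - 1/267949 = -803848/267949 ≈ -3.0000)
sqrt(l(G(23)) + P) = sqrt((50/77 - (7 - 1*23)/79) - 803848/267949) = sqrt((50/77 - (7 - 23)/79) - 803848/267949) = sqrt((50/77 - 1/79*(-16)) - 803848/267949) = sqrt((50/77 + 16/79) - 803848/267949) = sqrt(5182/6083 - 803848/267949) = sqrt(-318299606/148175797) = I*sqrt(47164297803835982)/148175797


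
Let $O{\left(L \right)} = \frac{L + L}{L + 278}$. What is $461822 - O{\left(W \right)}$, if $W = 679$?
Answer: $\frac{441962296}{957} \approx 4.6182 \cdot 10^{5}$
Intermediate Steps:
$O{\left(L \right)} = \frac{2 L}{278 + L}$
$461822 - O{\left(W \right)} = 461822 - 2 \cdot 679 \frac{1}{278 + 679} = 461822 - 2 \cdot 679 \cdot \frac{1}{957} = 461822 - \frac{1358}{957} = \frac{441962296}{957}$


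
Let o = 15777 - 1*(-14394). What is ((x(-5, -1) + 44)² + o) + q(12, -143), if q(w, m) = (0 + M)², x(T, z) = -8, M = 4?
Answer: 31483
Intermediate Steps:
q(w, m) = 16 (q(w, m) = (0 + 4)² = 4² = 16)
o = 30171 (o = 15777 + 14394 = 30171)
((x(-5, -1) + 44)² + o) + q(12, -143) = ((-8 + 44)² + 30171) + 16 = (36² + 30171) + 16 = (1296 + 30171) + 16 = 31467 + 16 = 31483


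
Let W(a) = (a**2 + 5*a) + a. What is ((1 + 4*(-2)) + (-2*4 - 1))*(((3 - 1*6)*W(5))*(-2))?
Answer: -5280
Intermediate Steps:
W(a) = a**2 + 6*a
((1 + 4*(-2)) + (-2*4 - 1))*(((3 - 1*6)*W(5))*(-2)) = ((1 + 4*(-2)) + (-2*4 - 1))*(((3 - 1*6)*(5*(6 + 5)))*(-2)) = ((1 - 8) + (-8 - 1))*(((3 - 6)*(5*11))*(-2)) = (-7 - 9)*(-3*55*(-2)) = -(-2640)*(-2) = -16*330 = -5280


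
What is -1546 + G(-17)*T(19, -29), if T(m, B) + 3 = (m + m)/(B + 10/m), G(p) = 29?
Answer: -904391/541 ≈ -1671.7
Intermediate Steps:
T(m, B) = -3 + 2*m/(B + 10/m) (T(m, B) = -3 + (m + m)/(B + 10/m) = -3 + (2*m)/(B + 10/m) = -3 + 2*m/(B + 10/m))
-1546 + G(-17)*T(19, -29) = -1546 + 29*((-30 + 2*19**2 - 3*(-29)*19)/(10 - 29*19)) = -1546 + 29*((-30 + 2*361 + 1653)/(10 - 551)) = -1546 + 29*((-30 + 722 + 1653)/(-541)) = -1546 + 29*(-1/541*2345) = -1546 + 29*(-2345/541) = -1546 - 68005/541 = -904391/541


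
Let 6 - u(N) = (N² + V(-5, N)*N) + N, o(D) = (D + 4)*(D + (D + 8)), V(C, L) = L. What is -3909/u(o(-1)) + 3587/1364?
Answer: 14582/1705 ≈ 8.5525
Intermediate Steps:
o(D) = (4 + D)*(8 + 2*D) (o(D) = (4 + D)*(D + (8 + D)) = (4 + D)*(8 + 2*D))
u(N) = 6 - N - 2*N² (u(N) = 6 - ((N² + N*N) + N) = 6 - ((N² + N²) + N) = 6 - (2*N² + N) = 6 - (N + 2*N²) = 6 + (-N - 2*N²) = 6 - N - 2*N²)
-3909/u(o(-1)) + 3587/1364 = -3909/(6 - (32 + 2*(-1)² + 16*(-1)) - 2*(32 + 2*(-1)² + 16*(-1))²) + 3587/1364 = -3909/(6 - (32 + 2*1 - 16) - 2*(32 + 2*1 - 16)²) + 3587*(1/1364) = -3909/(6 - (32 + 2 - 16) - 2*(32 + 2 - 16)²) + 3587/1364 = -3909/(6 - 1*18 - 2*18²) + 3587/1364 = -3909/(6 - 18 - 2*324) + 3587/1364 = -3909/(6 - 18 - 648) + 3587/1364 = -3909/(-660) + 3587/1364 = -3909*(-1/660) + 3587/1364 = 1303/220 + 3587/1364 = 14582/1705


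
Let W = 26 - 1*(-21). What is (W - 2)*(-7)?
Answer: -315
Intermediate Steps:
W = 47 (W = 26 + 21 = 47)
(W - 2)*(-7) = (47 - 2)*(-7) = 45*(-7) = -315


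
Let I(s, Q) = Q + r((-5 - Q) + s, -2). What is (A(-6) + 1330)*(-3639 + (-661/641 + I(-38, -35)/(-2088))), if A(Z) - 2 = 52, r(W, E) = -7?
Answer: -280941617578/55767 ≈ -5.0378e+6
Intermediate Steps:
A(Z) = 54 (A(Z) = 2 + 52 = 54)
I(s, Q) = -7 + Q (I(s, Q) = Q - 7 = -7 + Q)
(A(-6) + 1330)*(-3639 + (-661/641 + I(-38, -35)/(-2088))) = (54 + 1330)*(-3639 + (-661/641 + (-7 - 35)/(-2088))) = 1384*(-3639 + (-661*1/641 - 42*(-1/2088))) = 1384*(-3639 + (-661/641 + 7/348)) = 1384*(-3639 - 225541/223068) = 1384*(-811969993/223068) = -280941617578/55767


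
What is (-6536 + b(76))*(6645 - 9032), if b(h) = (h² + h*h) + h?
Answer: -12154604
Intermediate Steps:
b(h) = h + 2*h² (b(h) = (h² + h²) + h = 2*h² + h = h + 2*h²)
(-6536 + b(76))*(6645 - 9032) = (-6536 + 76*(1 + 2*76))*(6645 - 9032) = (-6536 + 76*(1 + 152))*(-2387) = (-6536 + 76*153)*(-2387) = (-6536 + 11628)*(-2387) = 5092*(-2387) = -12154604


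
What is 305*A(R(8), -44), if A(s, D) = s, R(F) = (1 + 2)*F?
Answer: 7320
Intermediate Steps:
R(F) = 3*F
305*A(R(8), -44) = 305*(3*8) = 305*24 = 7320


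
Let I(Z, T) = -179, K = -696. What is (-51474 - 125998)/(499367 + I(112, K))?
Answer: -44368/124797 ≈ -0.35552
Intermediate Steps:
(-51474 - 125998)/(499367 + I(112, K)) = (-51474 - 125998)/(499367 - 179) = -177472/499188 = -177472*1/499188 = -44368/124797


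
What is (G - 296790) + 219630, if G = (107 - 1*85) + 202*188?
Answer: -39162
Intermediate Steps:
G = 37998 (G = (107 - 85) + 37976 = 22 + 37976 = 37998)
(G - 296790) + 219630 = (37998 - 296790) + 219630 = -258792 + 219630 = -39162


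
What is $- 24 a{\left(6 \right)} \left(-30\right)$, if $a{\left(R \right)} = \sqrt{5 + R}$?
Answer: $720 \sqrt{11} \approx 2388.0$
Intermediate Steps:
$- 24 a{\left(6 \right)} \left(-30\right) = - 24 \sqrt{5 + 6} \left(-30\right) = - 24 \sqrt{11} \left(-30\right) = 720 \sqrt{11}$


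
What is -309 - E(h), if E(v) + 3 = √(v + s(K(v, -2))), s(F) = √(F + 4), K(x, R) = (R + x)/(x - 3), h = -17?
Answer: -306 - I*√(1700 - 30*√55)/10 ≈ -306.0 - 3.8438*I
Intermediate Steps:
K(x, R) = (R + x)/(-3 + x)
s(F) = √(4 + F)
E(v) = -3 + √(v + √(4 + (-2 + v)/(-3 + v)))
-309 - E(h) = -309 - (-3 + √(-17 + √((-14 + 5*(-17))/(-3 - 17)))) = -309 - (-3 + √(-17 + √((-14 - 85)/(-20)))) = -309 - (-3 + √(-17 + √(-1/20*(-99)))) = -309 - (-3 + √(-17 + √(99/20))) = -309 - (-3 + √(-17 + 3*√55/10)) = -309 + (3 - √(-17 + 3*√55/10)) = -306 - √(-17 + 3*√55/10)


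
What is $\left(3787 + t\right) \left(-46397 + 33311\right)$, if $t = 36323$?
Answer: $-524879460$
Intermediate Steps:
$\left(3787 + t\right) \left(-46397 + 33311\right) = \left(3787 + 36323\right) \left(-46397 + 33311\right) = 40110 \left(-13086\right) = -524879460$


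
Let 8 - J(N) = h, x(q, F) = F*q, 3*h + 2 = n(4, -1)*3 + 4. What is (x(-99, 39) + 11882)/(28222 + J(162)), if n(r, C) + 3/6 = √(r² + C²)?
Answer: 8151533754/28689245029 + 288756*√17/28689245029 ≈ 0.28417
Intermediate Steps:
n(r, C) = -½ + √(C² + r²) (n(r, C) = -½ + √(r² + C²) = -½ + √(C² + r²))
h = ⅙ + √17 (h = -⅔ + ((-½ + √((-1)² + 4²))*3 + 4)/3 = -⅔ + ((-½ + √(1 + 16))*3 + 4)/3 = -⅔ + ((-½ + √17)*3 + 4)/3 = -⅔ + ((-3/2 + 3*√17) + 4)/3 = -⅔ + (5/2 + 3*√17)/3 = -⅔ + (⅚ + √17) = ⅙ + √17 ≈ 4.2898)
J(N) = 47/6 - √17 (J(N) = 8 - (⅙ + √17) = 8 + (-⅙ - √17) = 47/6 - √17)
(x(-99, 39) + 11882)/(28222 + J(162)) = (39*(-99) + 11882)/(28222 + (47/6 - √17)) = (-3861 + 11882)/(169379/6 - √17) = 8021/(169379/6 - √17)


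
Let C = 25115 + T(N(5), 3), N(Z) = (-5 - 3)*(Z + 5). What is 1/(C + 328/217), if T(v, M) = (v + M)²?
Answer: 217/6736876 ≈ 3.2211e-5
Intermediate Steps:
N(Z) = -40 - 8*Z (N(Z) = -8*(5 + Z) = -40 - 8*Z)
T(v, M) = (M + v)²
C = 31044 (C = 25115 + (3 + (-40 - 8*5))² = 25115 + (3 + (-40 - 40))² = 25115 + (3 - 80)² = 25115 + (-77)² = 25115 + 5929 = 31044)
1/(C + 328/217) = 1/(31044 + 328/217) = 1/(6736876/217) = 217/6736876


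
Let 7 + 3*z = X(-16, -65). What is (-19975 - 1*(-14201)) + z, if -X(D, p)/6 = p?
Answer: -16939/3 ≈ -5646.3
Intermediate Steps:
X(D, p) = -6*p
z = 383/3 (z = -7/3 + (-6*(-65))/3 = -7/3 + (1/3)*390 = -7/3 + 130 = 383/3 ≈ 127.67)
(-19975 - 1*(-14201)) + z = (-19975 - 1*(-14201)) + 383/3 = (-19975 + 14201) + 383/3 = -5774 + 383/3 = -16939/3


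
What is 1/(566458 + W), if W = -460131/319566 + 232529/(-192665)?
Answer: 1865732830/1056854349249427 ≈ 1.7654e-6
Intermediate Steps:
W = -4938166713/1865732830 (W = -460131*1/319566 + 232529*(-1/192665) = -153377/106522 - 21139/17515 = -4938166713/1865732830 ≈ -2.6468)
1/(566458 + W) = 1/(566458 - 4938166713/1865732830) = 1/(1056854349249427/1865732830) = 1865732830/1056854349249427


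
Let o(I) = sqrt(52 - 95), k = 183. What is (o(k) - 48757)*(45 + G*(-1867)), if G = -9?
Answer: -821457936 + 16848*I*sqrt(43) ≈ -8.2146e+8 + 1.1048e+5*I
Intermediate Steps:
o(I) = I*sqrt(43) (o(I) = sqrt(-43) = I*sqrt(43))
(o(k) - 48757)*(45 + G*(-1867)) = (I*sqrt(43) - 48757)*(45 - 9*(-1867)) = (-48757 + I*sqrt(43))*(45 + 16803) = (-48757 + I*sqrt(43))*16848 = -821457936 + 16848*I*sqrt(43)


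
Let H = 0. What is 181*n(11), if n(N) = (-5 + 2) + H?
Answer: -543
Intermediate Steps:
n(N) = -3 (n(N) = (-5 + 2) + 0 = -3 + 0 = -3)
181*n(11) = 181*(-3) = -543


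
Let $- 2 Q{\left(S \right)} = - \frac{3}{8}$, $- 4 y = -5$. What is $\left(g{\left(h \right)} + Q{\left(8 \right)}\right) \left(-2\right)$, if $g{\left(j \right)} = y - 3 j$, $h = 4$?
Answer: $\frac{169}{8} \approx 21.125$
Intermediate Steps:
$y = \frac{5}{4}$ ($y = \left(- \frac{1}{4}\right) \left(-5\right) = \frac{5}{4} \approx 1.25$)
$g{\left(j \right)} = \frac{5}{4} - 3 j$
$Q{\left(S \right)} = \frac{3}{16}$ ($Q{\left(S \right)} = - \frac{\left(-3\right) \frac{1}{8}}{2} = \left(- \frac{1}{2}\right) \left(- \frac{3}{8}\right) = \frac{3}{16}$)
$\left(g{\left(h \right)} + Q{\left(8 \right)}\right) \left(-2\right) = \left(\left(\frac{5}{4} - 12\right) + \frac{3}{16}\right) \left(-2\right) = \left(- \frac{43}{4} + \frac{3}{16}\right) \left(-2\right) = \left(- \frac{169}{16}\right) \left(-2\right) = \frac{169}{8}$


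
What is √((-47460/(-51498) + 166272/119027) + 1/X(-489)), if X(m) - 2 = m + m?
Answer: √144001486063143105115755/249272532804 ≈ 1.5223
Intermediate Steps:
X(m) = 2 + 2*m (X(m) = 2 + (m + m) = 2 + 2*m)
√((-47460/(-51498) + 166272/119027) + 1/X(-489)) = √((-47460/(-51498) + 166272/119027) + 1/(2 + 2*(-489))) = √((-47460*(-1/51498) + 166272*(1/119027)) + 1/(2 - 978)) = √((7910/8583 + 166272/119027) + 1/(-976)) = √(2368616146/1021608741 - 1/976) = √(2310747749755/997090131216) = √144001486063143105115755/249272532804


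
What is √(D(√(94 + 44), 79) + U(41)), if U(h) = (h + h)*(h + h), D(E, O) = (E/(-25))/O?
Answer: √(1049112100 - 79*√138)/395 ≈ 82.000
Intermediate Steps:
D(E, O) = -E/(25*O) (D(E, O) = (E*(-1/25))/O = (-E/25)/O = -E/(25*O))
U(h) = 4*h² (U(h) = (2*h)*(2*h) = 4*h²)
√(D(√(94 + 44), 79) + U(41)) = √(-1/25*√(94 + 44)/79 + 4*41²) = √(-1/25*√138*1/79 + 4*1681) = √(-√138/1975 + 6724) = √(6724 - √138/1975)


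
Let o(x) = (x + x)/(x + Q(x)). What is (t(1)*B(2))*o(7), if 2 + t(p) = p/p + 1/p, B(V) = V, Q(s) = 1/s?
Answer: 0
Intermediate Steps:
o(x) = 2*x/(x + 1/x) (o(x) = (x + x)/(x + 1/x) = (2*x)/(x + 1/x) = 2*x/(x + 1/x))
t(p) = -1 + 1/p (t(p) = -2 + (p/p + 1/p) = -2 + (1 + 1/p) = -1 + 1/p)
(t(1)*B(2))*o(7) = (((1 - 1*1)/1)*2)*(2*7²/(1 + 7²)) = ((1*(1 - 1))*2)*(2*49/(1 + 49)) = ((1*0)*2)*(2*49/50) = (0*2)*(2*49*(1/50)) = 0*(49/25) = 0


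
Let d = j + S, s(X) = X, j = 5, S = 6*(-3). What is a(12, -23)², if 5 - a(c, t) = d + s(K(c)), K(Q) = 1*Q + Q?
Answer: 36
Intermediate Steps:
S = -18
K(Q) = 2*Q (K(Q) = Q + Q = 2*Q)
d = -13 (d = 5 - 18 = -13)
a(c, t) = 18 - 2*c (a(c, t) = 5 - (-13 + 2*c) = 5 + (13 - 2*c) = 18 - 2*c)
a(12, -23)² = (18 - 2*12)² = (18 - 24)² = (-6)² = 36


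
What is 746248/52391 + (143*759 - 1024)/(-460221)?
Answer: 337806287225/24111438411 ≈ 14.010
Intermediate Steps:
746248/52391 + (143*759 - 1024)/(-460221) = 746248*(1/52391) + (108537 - 1024)*(-1/460221) = 746248/52391 + 107513*(-1/460221) = 746248/52391 - 107513/460221 = 337806287225/24111438411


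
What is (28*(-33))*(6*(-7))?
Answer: 38808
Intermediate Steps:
(28*(-33))*(6*(-7)) = -924*(-42) = 38808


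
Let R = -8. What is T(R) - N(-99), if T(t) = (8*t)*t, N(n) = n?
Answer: 611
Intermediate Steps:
T(t) = 8*t**2
T(R) - N(-99) = 8*(-8)**2 - 1*(-99) = 8*64 + 99 = 512 + 99 = 611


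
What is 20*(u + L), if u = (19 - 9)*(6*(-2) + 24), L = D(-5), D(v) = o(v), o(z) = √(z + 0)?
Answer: 2400 + 20*I*√5 ≈ 2400.0 + 44.721*I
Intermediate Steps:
o(z) = √z
D(v) = √v
L = I*√5 (L = √(-5) = I*√5 ≈ 2.2361*I)
u = 120 (u = 10*(-12 + 24) = 10*12 = 120)
20*(u + L) = 20*(120 + I*√5) = 2400 + 20*I*√5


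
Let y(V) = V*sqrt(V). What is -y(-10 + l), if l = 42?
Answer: -128*sqrt(2) ≈ -181.02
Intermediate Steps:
y(V) = V**(3/2)
-y(-10 + l) = -(-10 + 42)**(3/2) = -32**(3/2) = -128*sqrt(2)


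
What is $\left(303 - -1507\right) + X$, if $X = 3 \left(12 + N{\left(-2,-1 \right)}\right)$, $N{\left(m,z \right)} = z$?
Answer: $1843$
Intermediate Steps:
$X = 33$ ($X = 3 \left(12 - 1\right) = 3 \cdot 11 = 33$)
$\left(303 - -1507\right) + X = \left(303 - -1507\right) + 33 = \left(303 + 1507\right) + 33 = 1810 + 33 = 1843$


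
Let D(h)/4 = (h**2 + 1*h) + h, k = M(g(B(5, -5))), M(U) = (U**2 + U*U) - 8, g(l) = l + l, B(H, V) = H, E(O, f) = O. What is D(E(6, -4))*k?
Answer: 36864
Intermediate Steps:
g(l) = 2*l
M(U) = -8 + 2*U**2 (M(U) = (U**2 + U**2) - 8 = 2*U**2 - 8 = -8 + 2*U**2)
k = 192 (k = -8 + 2*(2*5)**2 = -8 + 2*10**2 = -8 + 2*100 = -8 + 200 = 192)
D(h) = 4*h**2 + 8*h (D(h) = 4*((h**2 + 1*h) + h) = 4*((h**2 + h) + h) = 4*((h + h**2) + h) = 4*(h**2 + 2*h) = 4*h**2 + 8*h)
D(E(6, -4))*k = (4*6*(2 + 6))*192 = (4*6*8)*192 = 192*192 = 36864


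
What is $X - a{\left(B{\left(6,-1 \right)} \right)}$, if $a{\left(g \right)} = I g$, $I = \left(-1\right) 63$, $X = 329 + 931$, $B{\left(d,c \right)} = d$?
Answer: $1638$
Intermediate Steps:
$X = 1260$
$I = -63$
$a{\left(g \right)} = - 63 g$
$X - a{\left(B{\left(6,-1 \right)} \right)} = 1260 - \left(-63\right) 6 = 1260 - -378 = 1260 + 378 = 1638$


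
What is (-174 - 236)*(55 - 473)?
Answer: 171380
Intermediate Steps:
(-174 - 236)*(55 - 473) = -410*(-418) = 171380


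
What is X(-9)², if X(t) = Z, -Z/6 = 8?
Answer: 2304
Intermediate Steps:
Z = -48 (Z = -6*8 = -48)
X(t) = -48
X(-9)² = (-48)² = 2304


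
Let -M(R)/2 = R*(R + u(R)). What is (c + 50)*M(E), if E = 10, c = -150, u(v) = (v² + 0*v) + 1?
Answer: 222000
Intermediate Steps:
u(v) = 1 + v² (u(v) = (v² + 0) + 1 = v² + 1 = 1 + v²)
M(R) = -2*R*(1 + R + R²) (M(R) = -2*R*(R + (1 + R²)) = -2*R*(1 + R + R²))
(c + 50)*M(E) = (-150 + 50)*(-2*10*(1 + 10 + 10²)) = -(-200)*10*(1 + 10 + 100) = -(-200)*10*111 = -100*(-2220) = 222000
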